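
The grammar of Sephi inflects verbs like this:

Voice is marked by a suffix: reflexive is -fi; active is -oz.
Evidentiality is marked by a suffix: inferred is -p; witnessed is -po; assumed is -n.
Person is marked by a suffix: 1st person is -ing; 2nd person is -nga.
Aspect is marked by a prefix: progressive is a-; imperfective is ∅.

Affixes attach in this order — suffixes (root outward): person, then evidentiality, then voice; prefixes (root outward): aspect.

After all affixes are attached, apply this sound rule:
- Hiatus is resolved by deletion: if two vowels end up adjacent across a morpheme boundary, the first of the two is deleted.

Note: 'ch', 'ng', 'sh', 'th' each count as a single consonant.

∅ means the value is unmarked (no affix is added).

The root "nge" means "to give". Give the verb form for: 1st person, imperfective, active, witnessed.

Attach person 1st person -ing → ngeing.
Attach evidentiality witnessed -po → ngeingpo.
aspect = imperfective: zero marking, form stays ngeingpo.
Attach voice active -oz → ngeingpooz.
Apply vowel deletion: ngeingpooz → ngingpoz.

ngingpoz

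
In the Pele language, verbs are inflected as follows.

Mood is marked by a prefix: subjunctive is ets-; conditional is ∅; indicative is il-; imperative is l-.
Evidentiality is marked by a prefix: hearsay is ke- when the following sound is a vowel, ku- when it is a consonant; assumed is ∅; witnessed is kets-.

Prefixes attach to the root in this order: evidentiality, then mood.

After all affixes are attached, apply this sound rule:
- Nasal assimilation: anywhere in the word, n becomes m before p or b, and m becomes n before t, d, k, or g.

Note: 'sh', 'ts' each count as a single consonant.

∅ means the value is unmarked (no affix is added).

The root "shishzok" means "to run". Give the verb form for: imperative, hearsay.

lkushishzok

Attach evidentiality hearsay ku- (before consonant 'sh') → kushishzok.
Attach mood imperative l- → lkushishzok.
Nasal assimilation: no change.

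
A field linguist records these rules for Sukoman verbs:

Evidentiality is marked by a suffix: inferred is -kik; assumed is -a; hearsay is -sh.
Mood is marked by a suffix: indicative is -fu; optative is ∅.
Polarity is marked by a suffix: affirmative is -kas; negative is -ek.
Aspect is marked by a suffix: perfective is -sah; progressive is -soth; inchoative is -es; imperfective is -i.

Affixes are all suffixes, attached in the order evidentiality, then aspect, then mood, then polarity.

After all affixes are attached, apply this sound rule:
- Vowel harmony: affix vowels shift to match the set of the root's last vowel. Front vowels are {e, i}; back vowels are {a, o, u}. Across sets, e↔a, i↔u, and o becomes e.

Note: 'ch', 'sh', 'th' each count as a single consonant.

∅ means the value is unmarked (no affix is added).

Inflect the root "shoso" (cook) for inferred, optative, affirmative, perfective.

Attach evidentiality inferred -kik → shosokik.
Attach aspect perfective -sah → shosokiksah.
mood = optative: zero marking, form stays shosokiksah.
Attach polarity affirmative -kas → shosokiksahkas.
Apply vowel harmony: shosokiksahkas → shosokuksahkas.

shosokuksahkas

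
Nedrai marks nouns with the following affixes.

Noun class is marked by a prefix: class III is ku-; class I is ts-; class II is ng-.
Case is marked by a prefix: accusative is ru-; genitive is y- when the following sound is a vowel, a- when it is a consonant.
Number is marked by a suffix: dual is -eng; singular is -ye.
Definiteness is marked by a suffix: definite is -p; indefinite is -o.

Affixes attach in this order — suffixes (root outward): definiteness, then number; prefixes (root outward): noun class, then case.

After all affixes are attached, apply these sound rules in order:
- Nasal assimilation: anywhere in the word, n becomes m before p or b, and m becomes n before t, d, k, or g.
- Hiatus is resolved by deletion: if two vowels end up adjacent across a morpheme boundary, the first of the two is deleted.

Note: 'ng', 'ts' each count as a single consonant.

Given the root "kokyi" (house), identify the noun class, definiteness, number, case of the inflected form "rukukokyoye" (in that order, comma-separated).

class III, indefinite, singular, accusative

Segment: ru-ku-kokyi-o-ye.
noun class: ku- → class III.
definiteness: -o → indefinite.
number: -ye → singular.
case: ru- → accusative.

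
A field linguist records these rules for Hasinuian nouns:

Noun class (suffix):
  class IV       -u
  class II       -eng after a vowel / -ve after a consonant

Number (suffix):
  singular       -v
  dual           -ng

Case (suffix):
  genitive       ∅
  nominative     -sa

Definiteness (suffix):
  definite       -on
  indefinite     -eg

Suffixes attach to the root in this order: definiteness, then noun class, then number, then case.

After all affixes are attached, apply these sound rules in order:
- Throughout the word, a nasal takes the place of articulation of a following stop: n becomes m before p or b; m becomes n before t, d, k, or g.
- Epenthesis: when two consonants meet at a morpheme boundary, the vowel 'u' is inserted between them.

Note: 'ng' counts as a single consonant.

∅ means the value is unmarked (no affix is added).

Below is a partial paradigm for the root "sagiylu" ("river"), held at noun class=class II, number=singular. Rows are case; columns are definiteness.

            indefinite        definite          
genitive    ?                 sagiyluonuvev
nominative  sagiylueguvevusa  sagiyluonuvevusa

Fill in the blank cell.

sagiylueguvev

Attach definiteness indefinite -eg → sagiylueg.
Attach noun class class II -ve (after consonant 'g') → sagiyluegve.
Attach number singular -v → sagiyluegvev.
case = genitive: zero marking, form stays sagiyluegvev.
Nasal assimilation: no change.
Apply epenthesis: sagiyluegvev → sagiylueguvev.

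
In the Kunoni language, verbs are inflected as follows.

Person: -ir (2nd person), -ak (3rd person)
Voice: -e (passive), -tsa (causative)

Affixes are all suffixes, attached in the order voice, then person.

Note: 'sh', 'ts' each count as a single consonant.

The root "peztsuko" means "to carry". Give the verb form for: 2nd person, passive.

peztsukoeir

Attach voice passive -e → peztsukoe.
Attach person 2nd person -ir → peztsukoeir.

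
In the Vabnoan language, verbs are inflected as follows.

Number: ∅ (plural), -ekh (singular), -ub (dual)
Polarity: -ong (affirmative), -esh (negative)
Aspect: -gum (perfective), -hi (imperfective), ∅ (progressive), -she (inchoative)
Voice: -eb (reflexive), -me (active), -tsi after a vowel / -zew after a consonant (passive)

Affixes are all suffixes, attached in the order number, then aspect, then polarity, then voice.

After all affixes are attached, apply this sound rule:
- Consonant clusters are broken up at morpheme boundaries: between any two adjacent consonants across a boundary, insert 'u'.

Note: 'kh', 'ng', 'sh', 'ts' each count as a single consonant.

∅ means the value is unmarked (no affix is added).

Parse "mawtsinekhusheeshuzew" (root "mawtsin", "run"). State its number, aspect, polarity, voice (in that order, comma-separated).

singular, inchoative, negative, passive

Segment: mawtsin-ekh-she-esh-zew.
number: -ekh → singular.
aspect: -she → inchoative.
polarity: -esh → negative.
voice: -tsi/zew → passive.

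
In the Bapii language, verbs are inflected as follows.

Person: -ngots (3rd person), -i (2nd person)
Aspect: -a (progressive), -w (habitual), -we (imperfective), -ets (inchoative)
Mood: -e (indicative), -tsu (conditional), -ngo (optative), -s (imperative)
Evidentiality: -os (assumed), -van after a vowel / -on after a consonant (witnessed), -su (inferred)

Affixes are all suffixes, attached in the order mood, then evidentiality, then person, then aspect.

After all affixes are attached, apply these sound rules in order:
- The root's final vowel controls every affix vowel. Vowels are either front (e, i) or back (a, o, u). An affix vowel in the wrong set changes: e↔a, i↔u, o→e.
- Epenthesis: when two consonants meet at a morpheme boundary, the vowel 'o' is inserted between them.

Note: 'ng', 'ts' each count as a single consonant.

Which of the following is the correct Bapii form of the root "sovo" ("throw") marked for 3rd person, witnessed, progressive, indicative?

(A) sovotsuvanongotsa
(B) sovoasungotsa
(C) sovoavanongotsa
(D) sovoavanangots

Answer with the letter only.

Attach mood indicative -e → sovoe.
Attach evidentiality witnessed -van (after vowel 'e') → sovoevan.
Attach person 3rd person -ngots → sovoevanngots.
Attach aspect progressive -a → sovoevanngotsa.
Apply vowel harmony: sovoevanngotsa → sovoavanngotsa.
Apply epenthesis: sovoavanngotsa → sovoavanongotsa.
So the correct form is sovoavanongotsa, option (C).
(B) sovoasungotsa is wrong: it uses inferred instead of witnessed for evidentiality.
(A) sovotsuvanongotsa is wrong: it uses conditional instead of indicative for mood.
(D) sovoavanangots is wrong: it has the affixes in the wrong order.

C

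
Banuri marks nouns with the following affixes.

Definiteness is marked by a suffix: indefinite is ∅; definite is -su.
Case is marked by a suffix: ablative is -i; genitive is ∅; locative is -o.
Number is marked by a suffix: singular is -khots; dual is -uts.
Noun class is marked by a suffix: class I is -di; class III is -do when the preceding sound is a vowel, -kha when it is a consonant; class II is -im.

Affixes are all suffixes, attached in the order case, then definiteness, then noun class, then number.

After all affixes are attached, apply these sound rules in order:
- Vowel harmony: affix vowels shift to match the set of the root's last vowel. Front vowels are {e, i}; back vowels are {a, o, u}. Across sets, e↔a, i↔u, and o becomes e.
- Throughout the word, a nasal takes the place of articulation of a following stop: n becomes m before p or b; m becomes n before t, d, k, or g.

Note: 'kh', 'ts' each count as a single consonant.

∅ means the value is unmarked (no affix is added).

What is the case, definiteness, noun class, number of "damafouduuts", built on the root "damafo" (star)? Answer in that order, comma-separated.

Segment: damafo-i-di-uts.
case: -i → ablative.
definiteness: ∅ → indefinite.
noun class: -di → class I.
number: -uts → dual.

ablative, indefinite, class I, dual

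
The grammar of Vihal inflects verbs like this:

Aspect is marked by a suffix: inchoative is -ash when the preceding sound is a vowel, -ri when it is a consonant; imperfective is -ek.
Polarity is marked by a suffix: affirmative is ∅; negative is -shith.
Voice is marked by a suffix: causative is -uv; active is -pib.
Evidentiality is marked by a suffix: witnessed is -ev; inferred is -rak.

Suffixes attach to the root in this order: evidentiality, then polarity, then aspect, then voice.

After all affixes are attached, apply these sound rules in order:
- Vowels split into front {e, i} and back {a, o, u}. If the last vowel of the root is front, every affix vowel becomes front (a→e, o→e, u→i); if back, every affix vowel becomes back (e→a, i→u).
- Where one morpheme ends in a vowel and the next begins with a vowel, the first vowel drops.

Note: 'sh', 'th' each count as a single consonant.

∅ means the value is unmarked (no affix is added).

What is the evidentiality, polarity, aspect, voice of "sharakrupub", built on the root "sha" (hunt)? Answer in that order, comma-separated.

inferred, affirmative, inchoative, active

Segment: sha-rak-ri-pib.
evidentiality: -rak → inferred.
polarity: ∅ → affirmative.
aspect: -ash/ri → inchoative.
voice: -pib → active.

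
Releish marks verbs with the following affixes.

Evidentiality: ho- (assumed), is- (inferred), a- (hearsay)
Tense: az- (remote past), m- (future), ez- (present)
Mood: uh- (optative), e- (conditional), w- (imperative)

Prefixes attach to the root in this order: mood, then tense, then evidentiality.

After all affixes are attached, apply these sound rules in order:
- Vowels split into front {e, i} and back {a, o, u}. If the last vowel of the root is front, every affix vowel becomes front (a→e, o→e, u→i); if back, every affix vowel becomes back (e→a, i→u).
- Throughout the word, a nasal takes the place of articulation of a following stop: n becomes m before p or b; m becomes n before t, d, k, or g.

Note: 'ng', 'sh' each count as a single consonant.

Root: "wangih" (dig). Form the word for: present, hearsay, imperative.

eezwwangih

Attach mood imperative w- → wwangih.
Attach tense present ez- → ezwwangih.
Attach evidentiality hearsay a- → aezwwangih.
Apply vowel harmony: aezwwangih → eezwwangih.
Nasal assimilation: no change.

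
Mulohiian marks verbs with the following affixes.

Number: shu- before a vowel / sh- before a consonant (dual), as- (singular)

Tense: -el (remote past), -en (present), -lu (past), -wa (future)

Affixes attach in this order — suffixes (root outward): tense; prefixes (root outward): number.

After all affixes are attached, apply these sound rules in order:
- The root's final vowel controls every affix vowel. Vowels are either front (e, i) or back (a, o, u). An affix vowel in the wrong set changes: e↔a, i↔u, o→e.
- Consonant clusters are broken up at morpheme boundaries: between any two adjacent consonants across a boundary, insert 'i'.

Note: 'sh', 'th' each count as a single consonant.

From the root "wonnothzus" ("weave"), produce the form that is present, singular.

Attach number singular as- → aswonnothzus.
Attach tense present -en → aswonnothzusen.
Apply vowel harmony: aswonnothzusen → aswonnothzusan.
Apply epenthesis: aswonnothzusan → asiwonnothzusan.

asiwonnothzusan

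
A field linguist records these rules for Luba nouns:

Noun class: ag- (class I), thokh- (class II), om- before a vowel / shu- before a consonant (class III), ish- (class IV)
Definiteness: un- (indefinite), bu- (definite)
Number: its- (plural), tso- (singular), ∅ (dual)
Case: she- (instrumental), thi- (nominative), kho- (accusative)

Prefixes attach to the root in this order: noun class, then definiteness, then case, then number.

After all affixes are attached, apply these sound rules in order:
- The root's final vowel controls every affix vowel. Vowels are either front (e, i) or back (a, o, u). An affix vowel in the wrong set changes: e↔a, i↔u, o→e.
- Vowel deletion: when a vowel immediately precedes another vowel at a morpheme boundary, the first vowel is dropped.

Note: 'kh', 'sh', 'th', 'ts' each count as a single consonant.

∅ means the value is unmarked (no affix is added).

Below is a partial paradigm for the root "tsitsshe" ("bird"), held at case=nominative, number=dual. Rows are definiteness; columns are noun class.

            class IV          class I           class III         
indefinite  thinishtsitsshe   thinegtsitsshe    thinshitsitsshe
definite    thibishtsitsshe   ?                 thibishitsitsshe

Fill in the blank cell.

Attach noun class class I ag- → agtsitsshe.
Attach definiteness definite bu- → buagtsitsshe.
Attach case nominative thi- → thibuagtsitsshe.
number = dual: zero marking, form stays thibuagtsitsshe.
Apply vowel harmony: thibuagtsitsshe → thibiegtsitsshe.
Apply vowel deletion: thibiegtsitsshe → thibegtsitsshe.

thibegtsitsshe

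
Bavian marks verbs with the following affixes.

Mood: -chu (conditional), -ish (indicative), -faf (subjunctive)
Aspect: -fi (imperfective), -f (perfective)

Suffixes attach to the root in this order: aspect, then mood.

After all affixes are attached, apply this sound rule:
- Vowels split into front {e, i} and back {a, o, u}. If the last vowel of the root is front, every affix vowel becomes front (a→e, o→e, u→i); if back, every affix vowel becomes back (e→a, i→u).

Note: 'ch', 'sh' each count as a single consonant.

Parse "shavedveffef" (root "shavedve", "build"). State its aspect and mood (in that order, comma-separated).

Segment: shavedve-f-faf.
aspect: -f → perfective.
mood: -faf → subjunctive.

perfective, subjunctive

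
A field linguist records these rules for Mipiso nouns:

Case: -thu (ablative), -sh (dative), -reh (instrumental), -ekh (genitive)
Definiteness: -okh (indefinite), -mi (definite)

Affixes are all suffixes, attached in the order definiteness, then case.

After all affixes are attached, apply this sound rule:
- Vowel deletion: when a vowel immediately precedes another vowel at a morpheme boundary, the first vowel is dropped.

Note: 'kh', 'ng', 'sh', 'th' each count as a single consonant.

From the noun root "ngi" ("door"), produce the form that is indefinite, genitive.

ngokhekh

Attach definiteness indefinite -okh → ngiokh.
Attach case genitive -ekh → ngiokhekh.
Apply vowel deletion: ngiokhekh → ngokhekh.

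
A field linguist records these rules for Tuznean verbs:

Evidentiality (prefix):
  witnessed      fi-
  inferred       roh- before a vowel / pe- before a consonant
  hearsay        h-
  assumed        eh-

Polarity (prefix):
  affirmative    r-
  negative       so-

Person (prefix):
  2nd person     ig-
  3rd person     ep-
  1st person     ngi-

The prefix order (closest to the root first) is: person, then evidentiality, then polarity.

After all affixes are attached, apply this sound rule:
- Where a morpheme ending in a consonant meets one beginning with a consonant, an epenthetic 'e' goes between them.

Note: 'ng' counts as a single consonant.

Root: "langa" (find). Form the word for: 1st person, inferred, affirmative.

Attach person 1st person ngi- → ngilanga.
Attach evidentiality inferred pe- (before consonant 'ng') → pengilanga.
Attach polarity affirmative r- → rpengilanga.
Apply epenthesis: rpengilanga → repengilanga.

repengilanga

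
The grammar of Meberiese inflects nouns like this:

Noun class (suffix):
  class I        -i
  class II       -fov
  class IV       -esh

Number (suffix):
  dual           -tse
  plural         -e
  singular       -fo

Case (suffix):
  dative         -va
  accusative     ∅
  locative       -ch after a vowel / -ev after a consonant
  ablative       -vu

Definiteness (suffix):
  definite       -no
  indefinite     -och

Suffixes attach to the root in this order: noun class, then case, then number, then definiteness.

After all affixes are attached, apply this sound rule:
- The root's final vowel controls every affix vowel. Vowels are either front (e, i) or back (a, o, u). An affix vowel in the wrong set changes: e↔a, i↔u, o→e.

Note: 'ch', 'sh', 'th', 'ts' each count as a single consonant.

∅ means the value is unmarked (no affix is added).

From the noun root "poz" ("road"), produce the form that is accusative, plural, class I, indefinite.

pozuaoch

Attach noun class class I -i → pozi.
case = accusative: zero marking, form stays pozi.
Attach number plural -e → pozie.
Attach definiteness indefinite -och → pozieoch.
Apply vowel harmony: pozieoch → pozuaoch.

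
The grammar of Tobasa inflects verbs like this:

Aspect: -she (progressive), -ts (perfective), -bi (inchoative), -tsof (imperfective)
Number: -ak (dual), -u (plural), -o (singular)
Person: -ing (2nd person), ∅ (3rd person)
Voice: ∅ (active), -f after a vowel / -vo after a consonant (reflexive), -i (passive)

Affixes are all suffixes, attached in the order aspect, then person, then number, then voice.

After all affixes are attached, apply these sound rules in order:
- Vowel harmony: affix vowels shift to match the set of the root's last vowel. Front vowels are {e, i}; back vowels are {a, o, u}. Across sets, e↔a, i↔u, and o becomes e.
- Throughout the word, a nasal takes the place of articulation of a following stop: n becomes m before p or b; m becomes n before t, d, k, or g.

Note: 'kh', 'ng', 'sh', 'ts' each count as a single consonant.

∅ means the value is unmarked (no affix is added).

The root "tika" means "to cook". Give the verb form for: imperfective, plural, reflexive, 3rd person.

Attach aspect imperfective -tsof → tikatsof.
person = 3rd person: zero marking, form stays tikatsof.
Attach number plural -u → tikatsofu.
Attach voice reflexive -f (after vowel 'u') → tikatsofuf.
Vowel harmony: no change.
Nasal assimilation: no change.

tikatsofuf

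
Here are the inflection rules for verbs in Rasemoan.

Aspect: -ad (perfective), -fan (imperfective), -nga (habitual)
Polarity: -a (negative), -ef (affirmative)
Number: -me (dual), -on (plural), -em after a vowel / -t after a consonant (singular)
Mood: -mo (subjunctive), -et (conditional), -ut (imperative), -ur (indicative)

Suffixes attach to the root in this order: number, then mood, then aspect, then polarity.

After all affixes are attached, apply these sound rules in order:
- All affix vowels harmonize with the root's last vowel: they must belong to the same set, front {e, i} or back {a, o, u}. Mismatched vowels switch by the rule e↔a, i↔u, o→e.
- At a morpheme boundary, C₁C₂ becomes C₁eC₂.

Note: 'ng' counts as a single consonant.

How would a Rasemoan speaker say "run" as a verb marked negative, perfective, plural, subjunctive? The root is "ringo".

ringoonemoada

Attach number plural -on → ringoon.
Attach mood subjunctive -mo → ringoonmo.
Attach aspect perfective -ad → ringoonmoad.
Attach polarity negative -a → ringoonmoada.
Vowel harmony: no change.
Apply epenthesis: ringoonmoada → ringoonemoada.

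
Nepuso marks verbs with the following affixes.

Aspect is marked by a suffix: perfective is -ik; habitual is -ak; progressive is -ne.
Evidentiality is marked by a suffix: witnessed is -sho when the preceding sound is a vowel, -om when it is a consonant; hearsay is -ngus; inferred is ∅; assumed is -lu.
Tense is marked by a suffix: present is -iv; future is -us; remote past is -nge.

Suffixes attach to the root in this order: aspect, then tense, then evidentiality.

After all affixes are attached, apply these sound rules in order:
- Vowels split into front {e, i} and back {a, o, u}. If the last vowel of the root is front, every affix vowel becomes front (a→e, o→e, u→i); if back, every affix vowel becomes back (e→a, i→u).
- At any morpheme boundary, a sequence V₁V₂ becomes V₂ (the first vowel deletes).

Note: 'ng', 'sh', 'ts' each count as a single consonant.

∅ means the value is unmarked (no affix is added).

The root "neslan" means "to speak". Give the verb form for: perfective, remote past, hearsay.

Attach aspect perfective -ik → neslanik.
Attach tense remote past -nge → neslaniknge.
Attach evidentiality hearsay -ngus → neslanikngengus.
Apply vowel harmony: neslanikngengus → neslanukngangus.
Vowel deletion: no change.

neslanukngangus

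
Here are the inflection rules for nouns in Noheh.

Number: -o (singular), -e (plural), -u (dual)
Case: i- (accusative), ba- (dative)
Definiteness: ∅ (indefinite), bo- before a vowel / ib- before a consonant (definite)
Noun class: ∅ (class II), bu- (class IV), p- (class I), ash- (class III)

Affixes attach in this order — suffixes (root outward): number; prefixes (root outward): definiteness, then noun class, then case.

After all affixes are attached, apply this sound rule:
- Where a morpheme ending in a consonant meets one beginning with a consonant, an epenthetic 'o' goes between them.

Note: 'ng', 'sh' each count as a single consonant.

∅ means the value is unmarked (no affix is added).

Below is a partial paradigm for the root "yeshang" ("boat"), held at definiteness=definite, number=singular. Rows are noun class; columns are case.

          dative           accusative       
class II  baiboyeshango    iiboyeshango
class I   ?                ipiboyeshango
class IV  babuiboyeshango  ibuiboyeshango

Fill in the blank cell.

Attach definiteness definite ib- (before consonant 'y') → ibyeshang.
Attach noun class class I p- → pibyeshang.
Attach case dative ba- → bapibyeshang.
Attach number singular -o → bapibyeshango.
Apply epenthesis: bapibyeshango → bapiboyeshango.

bapiboyeshango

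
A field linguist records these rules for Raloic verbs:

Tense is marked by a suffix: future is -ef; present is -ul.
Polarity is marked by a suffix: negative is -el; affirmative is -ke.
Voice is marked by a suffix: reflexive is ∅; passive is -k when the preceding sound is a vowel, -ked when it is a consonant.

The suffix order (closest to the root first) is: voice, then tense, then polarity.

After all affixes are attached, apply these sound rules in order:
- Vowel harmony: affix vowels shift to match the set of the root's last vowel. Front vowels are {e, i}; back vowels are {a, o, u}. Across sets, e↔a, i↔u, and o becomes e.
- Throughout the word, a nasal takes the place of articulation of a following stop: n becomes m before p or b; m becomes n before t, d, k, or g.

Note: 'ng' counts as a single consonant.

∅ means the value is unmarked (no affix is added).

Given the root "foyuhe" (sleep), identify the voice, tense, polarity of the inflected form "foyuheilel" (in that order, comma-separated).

reflexive, present, negative

Segment: foyuhe-ul-el.
voice: ∅ → reflexive.
tense: -ul → present.
polarity: -el → negative.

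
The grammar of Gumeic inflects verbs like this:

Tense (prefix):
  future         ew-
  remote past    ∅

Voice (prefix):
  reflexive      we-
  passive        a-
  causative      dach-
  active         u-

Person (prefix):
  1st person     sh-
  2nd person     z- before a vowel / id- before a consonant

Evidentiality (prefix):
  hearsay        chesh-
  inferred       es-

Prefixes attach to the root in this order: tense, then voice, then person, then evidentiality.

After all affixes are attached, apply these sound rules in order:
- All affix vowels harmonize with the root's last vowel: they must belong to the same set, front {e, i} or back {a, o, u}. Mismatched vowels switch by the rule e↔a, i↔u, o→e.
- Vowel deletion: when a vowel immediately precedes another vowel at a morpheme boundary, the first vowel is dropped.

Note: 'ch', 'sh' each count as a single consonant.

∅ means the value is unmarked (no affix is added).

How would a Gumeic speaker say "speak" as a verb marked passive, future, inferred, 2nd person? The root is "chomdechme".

eszewchomdechme

Attach tense future ew- → ewchomdechme.
Attach voice passive a- → aewchomdechme.
Attach person 2nd person z- (before vowel 'a') → zaewchomdechme.
Attach evidentiality inferred es- → eszaewchomdechme.
Apply vowel harmony: eszaewchomdechme → eszeewchomdechme.
Apply vowel deletion: eszeewchomdechme → eszewchomdechme.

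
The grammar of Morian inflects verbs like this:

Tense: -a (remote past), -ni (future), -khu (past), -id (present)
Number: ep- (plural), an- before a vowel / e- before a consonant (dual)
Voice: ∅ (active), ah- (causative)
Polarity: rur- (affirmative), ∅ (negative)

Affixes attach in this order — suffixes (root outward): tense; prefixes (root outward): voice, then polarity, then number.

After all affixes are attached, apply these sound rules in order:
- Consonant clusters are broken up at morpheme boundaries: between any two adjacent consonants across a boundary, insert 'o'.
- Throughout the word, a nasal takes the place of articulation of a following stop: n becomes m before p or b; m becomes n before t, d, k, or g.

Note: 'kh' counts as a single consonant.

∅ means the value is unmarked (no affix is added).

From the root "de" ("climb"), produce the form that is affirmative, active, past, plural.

eporurodekhu

voice = active: zero marking, form stays de.
Attach tense past -khu → dekhu.
Attach polarity affirmative rur- → rurdekhu.
Attach number plural ep- → eprurdekhu.
Apply epenthesis: eprurdekhu → eporurodekhu.
Nasal assimilation: no change.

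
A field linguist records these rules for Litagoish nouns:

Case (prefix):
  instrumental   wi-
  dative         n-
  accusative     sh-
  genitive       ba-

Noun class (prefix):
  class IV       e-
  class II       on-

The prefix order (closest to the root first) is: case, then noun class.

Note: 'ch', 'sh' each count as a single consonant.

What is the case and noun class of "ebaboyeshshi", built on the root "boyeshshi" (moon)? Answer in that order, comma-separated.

genitive, class IV

Segment: e-ba-boyeshshi.
case: ba- → genitive.
noun class: e- → class IV.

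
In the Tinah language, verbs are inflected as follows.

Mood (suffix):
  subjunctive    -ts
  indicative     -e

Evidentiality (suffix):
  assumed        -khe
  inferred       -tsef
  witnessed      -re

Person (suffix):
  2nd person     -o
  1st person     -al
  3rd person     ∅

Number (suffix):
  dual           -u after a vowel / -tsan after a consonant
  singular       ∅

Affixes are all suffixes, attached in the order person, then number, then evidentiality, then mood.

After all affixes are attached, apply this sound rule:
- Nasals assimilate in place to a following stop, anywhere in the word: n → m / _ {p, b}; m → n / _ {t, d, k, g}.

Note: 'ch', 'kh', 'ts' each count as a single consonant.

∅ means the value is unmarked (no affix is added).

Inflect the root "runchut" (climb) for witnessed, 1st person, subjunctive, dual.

Attach person 1st person -al → runchutal.
Attach number dual -tsan (after consonant 'l') → runchutaltsan.
Attach evidentiality witnessed -re → runchutaltsanre.
Attach mood subjunctive -ts → runchutaltsanrets.
Nasal assimilation: no change.

runchutaltsanrets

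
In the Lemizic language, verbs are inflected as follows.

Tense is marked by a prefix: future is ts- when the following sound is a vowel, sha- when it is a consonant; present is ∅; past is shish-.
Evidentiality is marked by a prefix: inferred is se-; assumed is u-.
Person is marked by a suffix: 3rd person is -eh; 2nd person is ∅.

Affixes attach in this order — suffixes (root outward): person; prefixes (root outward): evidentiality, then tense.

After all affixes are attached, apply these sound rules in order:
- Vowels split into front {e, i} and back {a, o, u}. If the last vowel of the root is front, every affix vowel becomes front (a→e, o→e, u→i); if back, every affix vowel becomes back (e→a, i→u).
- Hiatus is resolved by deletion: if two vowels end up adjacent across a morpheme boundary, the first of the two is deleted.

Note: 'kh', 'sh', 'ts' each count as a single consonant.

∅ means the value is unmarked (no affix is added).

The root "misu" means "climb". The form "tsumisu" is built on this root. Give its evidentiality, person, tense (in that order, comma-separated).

Segment: ts-u-misu.
evidentiality: u- → assumed.
person: ∅ → 2nd person.
tense: ts/sha- → future.

assumed, 2nd person, future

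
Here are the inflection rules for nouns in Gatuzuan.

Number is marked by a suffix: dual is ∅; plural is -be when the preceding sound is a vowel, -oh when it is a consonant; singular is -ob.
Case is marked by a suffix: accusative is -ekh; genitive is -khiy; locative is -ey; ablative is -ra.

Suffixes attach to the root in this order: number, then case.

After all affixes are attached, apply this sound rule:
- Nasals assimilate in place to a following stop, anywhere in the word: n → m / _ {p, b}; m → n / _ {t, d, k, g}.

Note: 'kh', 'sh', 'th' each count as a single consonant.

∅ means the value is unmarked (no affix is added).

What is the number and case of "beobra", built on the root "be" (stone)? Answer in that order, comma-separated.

Segment: be-ob-ra.
number: -ob → singular.
case: -ra → ablative.

singular, ablative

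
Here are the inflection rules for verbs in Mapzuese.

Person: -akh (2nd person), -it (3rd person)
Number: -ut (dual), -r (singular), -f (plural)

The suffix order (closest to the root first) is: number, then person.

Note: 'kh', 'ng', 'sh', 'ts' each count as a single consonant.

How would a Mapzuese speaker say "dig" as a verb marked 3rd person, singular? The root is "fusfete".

fusfeterit

Attach number singular -r → fusfeter.
Attach person 3rd person -it → fusfeterit.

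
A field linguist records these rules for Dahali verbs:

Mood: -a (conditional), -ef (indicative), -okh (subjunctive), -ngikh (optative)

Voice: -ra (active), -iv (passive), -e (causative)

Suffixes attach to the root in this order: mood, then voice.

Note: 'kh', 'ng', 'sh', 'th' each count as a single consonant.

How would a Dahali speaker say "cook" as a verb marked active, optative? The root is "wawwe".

Attach mood optative -ngikh → wawwengikh.
Attach voice active -ra → wawwengikhra.

wawwengikhra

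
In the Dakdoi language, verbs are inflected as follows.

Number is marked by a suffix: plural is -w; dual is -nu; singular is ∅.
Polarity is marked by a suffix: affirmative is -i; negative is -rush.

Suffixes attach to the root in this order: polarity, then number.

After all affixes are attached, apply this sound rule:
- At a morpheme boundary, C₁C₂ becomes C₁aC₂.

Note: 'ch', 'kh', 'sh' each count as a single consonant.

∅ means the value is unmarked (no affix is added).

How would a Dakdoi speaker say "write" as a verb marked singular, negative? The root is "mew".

mewarush

Attach polarity negative -rush → mewrush.
number = singular: zero marking, form stays mewrush.
Apply epenthesis: mewrush → mewarush.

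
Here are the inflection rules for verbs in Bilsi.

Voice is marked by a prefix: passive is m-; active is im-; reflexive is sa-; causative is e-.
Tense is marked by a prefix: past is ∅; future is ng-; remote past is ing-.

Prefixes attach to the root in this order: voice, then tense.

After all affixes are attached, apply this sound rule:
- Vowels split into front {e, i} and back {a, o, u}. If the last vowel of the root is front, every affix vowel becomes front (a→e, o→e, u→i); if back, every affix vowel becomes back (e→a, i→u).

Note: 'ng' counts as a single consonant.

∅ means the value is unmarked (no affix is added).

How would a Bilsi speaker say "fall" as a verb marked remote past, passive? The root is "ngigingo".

ungmngigingo

Attach voice passive m- → mngigingo.
Attach tense remote past ing- → ingmngigingo.
Apply vowel harmony: ingmngigingo → ungmngigingo.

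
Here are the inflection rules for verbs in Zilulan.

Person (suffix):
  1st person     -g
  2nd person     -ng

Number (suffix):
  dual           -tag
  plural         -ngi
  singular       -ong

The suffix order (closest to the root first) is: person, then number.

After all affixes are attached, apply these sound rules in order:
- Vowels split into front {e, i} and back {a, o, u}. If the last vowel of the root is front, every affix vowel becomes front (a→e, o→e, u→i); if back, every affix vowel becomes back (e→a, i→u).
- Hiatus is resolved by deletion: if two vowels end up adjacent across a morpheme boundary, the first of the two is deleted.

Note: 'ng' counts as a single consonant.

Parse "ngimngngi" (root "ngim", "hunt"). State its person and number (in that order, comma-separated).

Segment: ngim-ng-ngi.
person: -ng → 2nd person.
number: -ngi → plural.

2nd person, plural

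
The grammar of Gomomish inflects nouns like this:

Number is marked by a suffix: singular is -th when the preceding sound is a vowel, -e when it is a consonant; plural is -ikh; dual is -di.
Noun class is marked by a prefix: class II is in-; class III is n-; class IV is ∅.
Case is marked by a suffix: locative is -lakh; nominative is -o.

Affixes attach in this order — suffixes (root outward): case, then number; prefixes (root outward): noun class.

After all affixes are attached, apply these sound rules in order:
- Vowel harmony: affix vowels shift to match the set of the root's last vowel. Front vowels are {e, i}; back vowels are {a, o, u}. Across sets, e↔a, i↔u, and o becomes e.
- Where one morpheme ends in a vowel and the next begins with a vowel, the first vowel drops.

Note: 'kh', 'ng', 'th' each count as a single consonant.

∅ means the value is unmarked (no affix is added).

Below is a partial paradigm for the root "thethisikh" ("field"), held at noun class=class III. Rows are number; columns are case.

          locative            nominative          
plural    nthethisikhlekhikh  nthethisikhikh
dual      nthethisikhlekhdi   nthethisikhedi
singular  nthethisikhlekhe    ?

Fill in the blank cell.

nthethisikheth

Attach noun class class III n- → nthethisikh.
Attach case nominative -o → nthethisikho.
Attach number singular -th (after vowel 'o') → nthethisikhoth.
Apply vowel harmony: nthethisikhoth → nthethisikheth.
Vowel deletion: no change.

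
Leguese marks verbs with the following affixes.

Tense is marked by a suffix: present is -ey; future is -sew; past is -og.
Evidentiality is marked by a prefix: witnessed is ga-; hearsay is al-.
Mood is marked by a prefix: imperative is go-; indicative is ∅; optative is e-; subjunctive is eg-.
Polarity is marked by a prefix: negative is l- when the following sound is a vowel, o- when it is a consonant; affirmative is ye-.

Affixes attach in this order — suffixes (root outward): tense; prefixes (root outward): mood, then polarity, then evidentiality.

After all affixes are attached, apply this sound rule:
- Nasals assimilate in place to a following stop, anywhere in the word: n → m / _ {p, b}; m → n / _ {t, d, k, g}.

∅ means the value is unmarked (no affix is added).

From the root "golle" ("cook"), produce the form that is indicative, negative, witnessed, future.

gaogollesew

mood = indicative: zero marking, form stays golle.
Attach polarity negative o- (before consonant 'g') → ogolle.
Attach evidentiality witnessed ga- → gaogolle.
Attach tense future -sew → gaogollesew.
Nasal assimilation: no change.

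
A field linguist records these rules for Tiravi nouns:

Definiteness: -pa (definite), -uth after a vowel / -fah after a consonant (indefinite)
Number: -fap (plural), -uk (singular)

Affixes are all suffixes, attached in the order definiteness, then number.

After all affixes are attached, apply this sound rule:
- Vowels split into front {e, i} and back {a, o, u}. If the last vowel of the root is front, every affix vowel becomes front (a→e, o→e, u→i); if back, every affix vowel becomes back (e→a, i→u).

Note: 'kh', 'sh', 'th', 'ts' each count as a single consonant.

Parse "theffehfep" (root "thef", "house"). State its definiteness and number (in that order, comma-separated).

indefinite, plural

Segment: thef-fah-fap.
definiteness: -uth/fah → indefinite.
number: -fap → plural.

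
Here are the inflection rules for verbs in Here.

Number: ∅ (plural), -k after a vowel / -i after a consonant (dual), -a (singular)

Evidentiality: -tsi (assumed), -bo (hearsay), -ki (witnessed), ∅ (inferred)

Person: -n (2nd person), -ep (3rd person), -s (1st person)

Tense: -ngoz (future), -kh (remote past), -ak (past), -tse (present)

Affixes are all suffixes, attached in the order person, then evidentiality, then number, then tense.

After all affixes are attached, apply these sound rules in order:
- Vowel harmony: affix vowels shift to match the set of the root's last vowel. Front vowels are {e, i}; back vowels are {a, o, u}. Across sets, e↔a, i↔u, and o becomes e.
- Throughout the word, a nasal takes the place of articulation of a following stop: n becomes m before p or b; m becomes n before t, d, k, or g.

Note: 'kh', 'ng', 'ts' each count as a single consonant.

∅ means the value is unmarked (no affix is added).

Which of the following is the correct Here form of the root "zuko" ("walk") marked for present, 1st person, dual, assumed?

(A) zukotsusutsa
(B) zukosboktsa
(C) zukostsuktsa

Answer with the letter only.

C

Attach person 1st person -s → zukos.
Attach evidentiality assumed -tsi → zukostsi.
Attach number dual -k (after vowel 'i') → zukostsik.
Attach tense present -tse → zukostsiktse.
Apply vowel harmony: zukostsiktse → zukostsuktsa.
Nasal assimilation: no change.
So the correct form is zukostsuktsa, option (C).
(A) zukotsusutsa is wrong: it has the affixes in the wrong order.
(B) zukosboktsa is wrong: it uses hearsay instead of assumed for evidentiality.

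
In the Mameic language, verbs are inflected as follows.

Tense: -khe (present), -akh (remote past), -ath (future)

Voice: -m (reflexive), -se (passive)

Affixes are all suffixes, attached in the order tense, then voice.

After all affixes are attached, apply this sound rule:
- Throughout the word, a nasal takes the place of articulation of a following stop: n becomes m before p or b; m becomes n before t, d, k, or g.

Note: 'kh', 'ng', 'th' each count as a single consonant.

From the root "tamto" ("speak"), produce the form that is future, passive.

tantoathse

Attach tense future -ath → tamtoath.
Attach voice passive -se → tamtoathse.
Apply nasal assimilation: tamtoathse → tantoathse.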